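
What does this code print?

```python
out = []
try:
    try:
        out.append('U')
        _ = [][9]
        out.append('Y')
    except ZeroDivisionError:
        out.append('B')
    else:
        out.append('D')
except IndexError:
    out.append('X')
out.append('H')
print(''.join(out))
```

Execution trace: 'U' (try body) → 'X' (outer except IndexError) → 'H' (after the try/except). Output: UXH

Answer: UXH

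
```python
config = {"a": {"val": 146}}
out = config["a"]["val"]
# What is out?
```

Trace:
`config = {"a": {"val": 146}}` → config = {'a': {'val': 146}}
`out = config["a"]["val"]` → out = 146
So out = 146

Answer: 146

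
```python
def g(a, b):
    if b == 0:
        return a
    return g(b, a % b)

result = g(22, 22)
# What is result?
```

g(22, 22) -> g(22, 0) -> 22

Answer: 22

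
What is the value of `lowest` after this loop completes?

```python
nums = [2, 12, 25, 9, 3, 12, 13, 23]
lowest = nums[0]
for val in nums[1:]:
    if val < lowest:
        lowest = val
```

Minimum of [2, 12, 25, 9, 3, 12, 13, 23]
`lowest` takes the values: 2

Answer: 2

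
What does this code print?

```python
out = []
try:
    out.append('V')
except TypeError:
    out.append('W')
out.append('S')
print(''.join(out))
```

Execution trace: 'V' (try body, no exception) → 'S' (after the try/except). Output: VS

Answer: VS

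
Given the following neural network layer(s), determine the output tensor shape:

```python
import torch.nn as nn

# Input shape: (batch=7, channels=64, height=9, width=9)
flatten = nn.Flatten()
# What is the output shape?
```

Input: (7, 64, 9, 9) -> Output: (7, 5184)

Answer: (7, 5184)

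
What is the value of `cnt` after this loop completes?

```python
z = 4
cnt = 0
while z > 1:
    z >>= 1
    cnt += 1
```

Count right shifts until 1
`cnt` takes the values: 0 → 1 → 2

Answer: 2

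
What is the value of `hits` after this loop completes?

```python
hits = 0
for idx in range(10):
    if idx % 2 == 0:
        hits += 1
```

Count numbers divisible by 2 in range(10)
`hits` takes the values: 0 → 1 → 2 → 3 → 4 → 5

Answer: 5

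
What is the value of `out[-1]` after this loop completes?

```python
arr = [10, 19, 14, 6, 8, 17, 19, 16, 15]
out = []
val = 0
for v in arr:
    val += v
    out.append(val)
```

Cumulative sum ends at 124
`out` takes the values: [] → [10] → [10, 29] → [10, 29, 43] → [10, 29, 43, 49] → [10, 29, 43, 49, 57] → [10, 29, 43, 49, 57, 74] → [10, 29, 43, 49, 57, 74, 93] → [10, 29, 43, 49, 57, 74, 93, 109] → [10, 29, 43, 49, 57, 74, 93, 109, 124]
So `out[-1]` = 124

Answer: 124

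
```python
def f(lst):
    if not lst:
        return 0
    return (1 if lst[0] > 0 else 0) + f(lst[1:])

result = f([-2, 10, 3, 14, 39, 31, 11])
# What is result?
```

Count of positive elements in [-2, 10, 3, 14, 39, 31, 11] = 6

Answer: 6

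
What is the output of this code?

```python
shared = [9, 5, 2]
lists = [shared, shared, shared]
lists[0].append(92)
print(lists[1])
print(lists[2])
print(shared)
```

Key concept: list of same reference.
Step by step:
`shared = [9, 5, 2]` → shared = [9, 5, 2]
`lists = [shared, shared, shared]` → lists = [[9, 5, 2], [9, 5, 2], [9, 5, 2]]
`lists[0].append(92)` → shared = [9, 5, 2, 92]; lists = [[9, 5, 2, 92], [9, 5, 2, 92], [9, 5, 2, 92]]
`print(lists[1])` → prints [9, 5, 2, 92]
`print(lists[2])` → prints [9, 5, 2, 92]
`print(shared)` → prints [9, 5, 2, 92]

Answer:
[9, 5, 2, 92]
[9, 5, 2, 92]
[9, 5, 2, 92]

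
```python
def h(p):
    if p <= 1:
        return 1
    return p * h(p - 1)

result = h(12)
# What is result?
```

h(12) = 12 * 11 * 10 * 9 * 8 * 7 * 6 * 5 * 4 * 3 * 2 * 1 = 479001600

Answer: 479001600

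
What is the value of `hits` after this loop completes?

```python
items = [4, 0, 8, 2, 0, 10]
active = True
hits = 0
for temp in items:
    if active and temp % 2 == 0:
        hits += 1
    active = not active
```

Count even values at even positions
`hits` takes the values: 0 → 1 → 2 → 3

Answer: 3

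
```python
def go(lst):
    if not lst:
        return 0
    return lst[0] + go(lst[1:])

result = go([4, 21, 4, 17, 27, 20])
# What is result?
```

4 + 21 + 4 + 17 + 27 + 20 + 0 = 93

Answer: 93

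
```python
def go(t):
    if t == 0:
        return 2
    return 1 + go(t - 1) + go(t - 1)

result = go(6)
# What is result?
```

go(t) = 1 + 2·go(t-1), go(0)=2. Closed form: (2+1)·2^6 - 1 = 191.

Answer: 191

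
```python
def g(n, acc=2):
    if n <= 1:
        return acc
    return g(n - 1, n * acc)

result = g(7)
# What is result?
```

Accumulator trace (n, acc): (7, 2) -> (6, 14) -> (5, 84) -> (4, 420) -> (3, 1680) -> (2, 5040) -> (1, 10080) -> return 10080

Answer: 10080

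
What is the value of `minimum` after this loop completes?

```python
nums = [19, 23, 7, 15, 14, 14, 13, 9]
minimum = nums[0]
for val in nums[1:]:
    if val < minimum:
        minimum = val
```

Minimum of [19, 23, 7, 15, 14, 14, 13, 9]
`minimum` takes the values: 19 → 7

Answer: 7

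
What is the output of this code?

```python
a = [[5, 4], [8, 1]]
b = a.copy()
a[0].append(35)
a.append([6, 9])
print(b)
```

Key concept: shallow copy with nested lists.
Step by step:
`a = [[5, 4], [8, 1]]` → a = [[5, 4], [8, 1]]
`b = a.copy()` → b = [[5, 4], [8, 1]]
`a[0].append(35)` → a = [[5, 4, 35], [8, 1]]; b = [[5, 4, 35], [8, 1]]
`a.append([6, 9])` → a = [[5, 4, 35], [8, 1], [6, 9]]
`print(b)` → prints [[5, 4, 35], [8, 1]]

Answer: [[5, 4, 35], [8, 1]]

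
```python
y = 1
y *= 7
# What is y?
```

Trace:
`y = 1` → y = 1
`y *= 7` → y = 7
So y = 7

Answer: 7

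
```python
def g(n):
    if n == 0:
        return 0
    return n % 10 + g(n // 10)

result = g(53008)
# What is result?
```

Sum of digits of 53008: 8 + 0 + 0 + 3 + 5 = 16

Answer: 16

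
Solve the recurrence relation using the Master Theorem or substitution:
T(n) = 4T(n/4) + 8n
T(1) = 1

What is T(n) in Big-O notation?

By Master Theorem: a=4, b=4, f(n)=8n. Since log_4(4) = 1 and f(n) = Θ(n^1), Case 2 applies. T(n) = O(n log n).

Answer: O(n log n)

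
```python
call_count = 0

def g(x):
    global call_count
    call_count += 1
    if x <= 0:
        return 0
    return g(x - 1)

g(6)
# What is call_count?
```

Linear recursion stepping by 1: 7 calls from x=6 down to ≤0.

Answer: 7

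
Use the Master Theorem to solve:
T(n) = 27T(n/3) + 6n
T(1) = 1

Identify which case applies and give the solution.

a=27, b=3, f(n)=6n. log_3(27) = 3. Since c=1 < 3, Case 1 applies: T(n) = Θ(n^log_b(a)) = O(n^3).

Answer: O(n^3) - Case 1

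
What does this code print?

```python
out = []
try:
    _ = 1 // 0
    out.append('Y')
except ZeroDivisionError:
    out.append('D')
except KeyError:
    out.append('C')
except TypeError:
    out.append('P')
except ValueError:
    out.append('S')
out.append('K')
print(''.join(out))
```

Execution trace: 'D' (except ZeroDivisionError) → 'K' (after the try/except). Output: DK

Answer: DK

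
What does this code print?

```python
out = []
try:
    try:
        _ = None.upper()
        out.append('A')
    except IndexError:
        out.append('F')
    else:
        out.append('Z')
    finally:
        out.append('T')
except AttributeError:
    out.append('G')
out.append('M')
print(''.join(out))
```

Execution trace: 'T' (finally) → 'G' (outer except AttributeError) → 'M' (after the try/except). Output: TGM

Answer: TGM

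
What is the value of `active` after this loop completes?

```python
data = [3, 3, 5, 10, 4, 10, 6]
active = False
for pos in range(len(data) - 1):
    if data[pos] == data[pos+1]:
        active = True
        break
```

Check consecutive duplicates in [3, 3, 5, 10, 4, 10, 6]
`active` takes the values: False → True

Answer: True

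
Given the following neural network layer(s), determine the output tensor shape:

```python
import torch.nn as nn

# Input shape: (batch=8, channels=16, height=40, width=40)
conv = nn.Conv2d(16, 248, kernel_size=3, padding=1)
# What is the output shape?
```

Input: (8, 16, 40, 40) -> Output: (8, 248, 40, 40)

Answer: (8, 248, 40, 40)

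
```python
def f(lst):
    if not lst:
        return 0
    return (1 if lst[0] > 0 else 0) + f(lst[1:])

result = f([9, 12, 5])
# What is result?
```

Count of positive elements in [9, 12, 5] = 3

Answer: 3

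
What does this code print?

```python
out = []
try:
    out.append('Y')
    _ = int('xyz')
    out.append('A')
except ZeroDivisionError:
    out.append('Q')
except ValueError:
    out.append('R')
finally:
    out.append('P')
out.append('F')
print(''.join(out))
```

Execution trace: 'Y' (try body) → 'R' (except ValueError) → 'P' (finally) → 'F' (after the try/except). Output: YRPF

Answer: YRPF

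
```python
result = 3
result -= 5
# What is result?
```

Trace:
`result = 3` → result = 3
`result -= 5` → result = -2
So result = -2

Answer: -2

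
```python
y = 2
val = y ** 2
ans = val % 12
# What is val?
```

Trace:
`y = 2` → y = 2
`val = y ** 2` → val = 4
`ans = val % 12` → ans = 4
So val = 4

Answer: 4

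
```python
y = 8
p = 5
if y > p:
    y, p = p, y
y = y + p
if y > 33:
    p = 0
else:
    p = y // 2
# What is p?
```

Trace:
`y = 8` → y = 8
`p = 5` → p = 5
`if y > p: ...` → y > p is True → y = 5; p = 8
`y = y + p` → y = 13
`if y > 33: ...` → y > 33 is False, take else branch → p = 6
So p = 6

Answer: 6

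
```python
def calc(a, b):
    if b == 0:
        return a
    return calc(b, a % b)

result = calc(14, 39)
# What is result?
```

calc(14, 39) -> calc(39, 14) -> calc(14, 11) -> calc(11, 3) -> calc(3, 2) -> calc(2, 1) -> calc(1, 0) -> 1

Answer: 1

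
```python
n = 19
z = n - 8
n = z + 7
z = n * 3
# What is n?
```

Trace:
`n = 19` → n = 19
`z = n - 8` → z = 11
`n = z + 7` → n = 18
`z = n * 3` → z = 54
So n = 18

Answer: 18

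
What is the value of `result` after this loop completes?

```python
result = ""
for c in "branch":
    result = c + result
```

Reverse 'branch'
`result` takes the values: "" → "b" → "rb" → "arb" → "narb" → "cnarb" → "hcnarb"

Answer: "hcnarb"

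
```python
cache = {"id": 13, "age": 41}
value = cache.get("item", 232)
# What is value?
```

Trace:
`cache = {"id": 13, "age": 41}` → cache = {'id': 13, 'age': 41}
`value = cache.get("item", 232)` → value = 232
So value = 232

Answer: 232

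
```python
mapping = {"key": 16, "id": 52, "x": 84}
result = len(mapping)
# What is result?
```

Trace:
`mapping = {"key": 16, "id": 52, "x": 84}` → mapping = {'key': 16, 'id': 52, 'x': 84}
`result = len(mapping)` → result = 3
So result = 3

Answer: 3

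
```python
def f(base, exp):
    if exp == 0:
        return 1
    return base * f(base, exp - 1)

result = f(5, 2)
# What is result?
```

f(5, 2) = 5 * 5 = 25

Answer: 25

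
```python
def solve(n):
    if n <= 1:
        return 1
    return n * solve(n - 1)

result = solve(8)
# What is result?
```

solve(8) = 8 * 7 * 6 * 5 * 4 * 3 * 2 * 1 = 40320

Answer: 40320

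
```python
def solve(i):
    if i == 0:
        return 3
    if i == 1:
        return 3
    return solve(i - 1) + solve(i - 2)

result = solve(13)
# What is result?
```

Build up from base cases: solve(0)=3, solve(1)=3, solve(2)=6, solve(3)=9, solve(4)=15, solve(5)=24, solve(6)=39, ..., solve(13)=1131

Answer: 1131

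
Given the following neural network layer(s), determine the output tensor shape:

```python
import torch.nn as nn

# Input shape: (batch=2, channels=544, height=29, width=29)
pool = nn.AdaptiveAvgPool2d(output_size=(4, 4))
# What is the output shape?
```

Input: (2, 544, 29, 29) -> Output: (2, 544, 4, 4)

Answer: (2, 544, 4, 4)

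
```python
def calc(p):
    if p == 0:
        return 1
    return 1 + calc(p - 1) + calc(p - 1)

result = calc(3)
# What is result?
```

calc(p) = 1 + 2·calc(p-1), calc(0)=1. Closed form: (1+1)·2^3 - 1 = 15.

Answer: 15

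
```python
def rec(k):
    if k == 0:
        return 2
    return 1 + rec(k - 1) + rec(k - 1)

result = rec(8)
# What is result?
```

rec(k) = 1 + 2·rec(k-1), rec(0)=2. Closed form: (2+1)·2^8 - 1 = 767.

Answer: 767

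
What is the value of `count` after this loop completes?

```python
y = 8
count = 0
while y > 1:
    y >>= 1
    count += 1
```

Count right shifts until 1
`count` takes the values: 0 → 1 → 2 → 3

Answer: 3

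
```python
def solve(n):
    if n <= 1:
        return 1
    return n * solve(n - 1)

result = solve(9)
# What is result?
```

solve(9) = 9 * 8 * 7 * 6 * 5 * 4 * 3 * 2 * 1 = 362880

Answer: 362880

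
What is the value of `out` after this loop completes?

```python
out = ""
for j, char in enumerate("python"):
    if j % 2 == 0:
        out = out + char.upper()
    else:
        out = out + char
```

Uppercase even positions in 'python'
`out` takes the values: "" → "P" → "Py" → "PyT" → "PyTh" → "PyThO" → "PyThOn"

Answer: "PyThOn"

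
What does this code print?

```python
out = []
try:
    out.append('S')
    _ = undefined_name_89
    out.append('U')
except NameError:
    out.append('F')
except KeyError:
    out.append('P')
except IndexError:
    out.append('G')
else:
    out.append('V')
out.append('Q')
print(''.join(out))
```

Execution trace: 'S' (try body) → 'F' (except NameError) → 'Q' (after the try/except). Output: SFQ

Answer: SFQ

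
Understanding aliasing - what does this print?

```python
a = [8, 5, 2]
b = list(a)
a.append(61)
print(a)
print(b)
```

Key concept: list() constructor creates copy.
Step by step:
`a = [8, 5, 2]` → a = [8, 5, 2]
`b = list(a)` → b = [8, 5, 2]
`a.append(61)` → a = [8, 5, 2, 61]
`print(a)` → prints [8, 5, 2, 61]
`print(b)` → prints [8, 5, 2]

Answer:
[8, 5, 2, 61]
[8, 5, 2]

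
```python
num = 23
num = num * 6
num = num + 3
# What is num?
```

Trace:
`num = 23` → num = 23
`num = num * 6` → num = 138
`num = num + 3` → num = 141
So num = 141

Answer: 141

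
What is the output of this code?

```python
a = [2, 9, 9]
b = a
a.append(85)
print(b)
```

Key concept: basic list aliasing.
Step by step:
`a = [2, 9, 9]` → a = [2, 9, 9]
`b = a` → b = [2, 9, 9] (same object as a)
`a.append(85)` → a = [2, 9, 9, 85] (same object as b); b = [2, 9, 9, 85] (same object as a)
`print(b)` → prints [2, 9, 9, 85]

Answer: [2, 9, 9, 85]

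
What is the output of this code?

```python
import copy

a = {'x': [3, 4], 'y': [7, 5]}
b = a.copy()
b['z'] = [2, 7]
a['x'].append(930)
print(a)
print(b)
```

Key concept: shallow copy of dict with mutable values.
Step by step:
`a = {'x': [3, 4], 'y': [7, 5]}` → a = {'x': [3, 4], 'y': [7, 5]}
`b = a.copy()` → b = {'x': [3, 4], 'y': [7, 5]}
`b['z'] = [2, 7]` → b = {'x': [3, 4], 'y': [7, 5], 'z': [2, 7]}
`a['x'].append(930)` → a = {'x': [3, 4, 930], 'y': [7, 5]}; b = {'x': [3, 4, 930], 'y': [7, 5], 'z': [2, 7]}
`print(a)` → prints {'x': [3, 4, 930], 'y': [7, 5]}
`print(b)` → prints {'x': [3, 4, 930], 'y': [7, 5], 'z': [2, 7]}

Answer:
{'x': [3, 4, 930], 'y': [7, 5]}
{'x': [3, 4, 930], 'y': [7, 5], 'z': [2, 7]}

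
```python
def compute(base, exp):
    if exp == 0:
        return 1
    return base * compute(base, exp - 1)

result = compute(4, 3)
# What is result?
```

compute(4, 3) = 4 * 4 * 4 = 64

Answer: 64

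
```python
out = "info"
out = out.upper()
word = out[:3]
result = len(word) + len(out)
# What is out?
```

Trace:
`out = "info"` → out = 'info'
`out = out.upper()` → out = 'INFO'
`word = out[:3]` → word = 'INF'
`result = len(word) + len(out)` → result = 7
So out = 'INFO'

Answer: 'INFO'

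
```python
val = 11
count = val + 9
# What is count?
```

Trace:
`val = 11` → val = 11
`count = val + 9` → count = 20
So count = 20

Answer: 20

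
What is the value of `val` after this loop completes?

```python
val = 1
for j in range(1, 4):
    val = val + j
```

Start at 1, add 1 through 3
`val` takes the values: 1 → 2 → 4 → 7

Answer: 7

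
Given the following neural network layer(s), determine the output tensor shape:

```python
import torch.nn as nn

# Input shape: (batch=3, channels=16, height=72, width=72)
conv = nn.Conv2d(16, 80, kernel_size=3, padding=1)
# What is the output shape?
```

Input: (3, 16, 72, 72) -> Output: (3, 80, 72, 72)

Answer: (3, 80, 72, 72)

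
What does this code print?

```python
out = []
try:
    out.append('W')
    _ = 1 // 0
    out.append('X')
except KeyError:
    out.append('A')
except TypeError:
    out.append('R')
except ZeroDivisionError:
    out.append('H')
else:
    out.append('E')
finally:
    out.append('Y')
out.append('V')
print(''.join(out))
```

Execution trace: 'W' (try body) → 'H' (except ZeroDivisionError) → 'Y' (finally) → 'V' (after the try/except). Output: WHYV

Answer: WHYV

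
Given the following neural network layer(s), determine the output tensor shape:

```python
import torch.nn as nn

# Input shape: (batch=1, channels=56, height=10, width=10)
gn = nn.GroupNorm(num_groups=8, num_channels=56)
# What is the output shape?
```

Input: (1, 56, 10, 10) -> Output: (1, 56, 10, 10)

Answer: (1, 56, 10, 10)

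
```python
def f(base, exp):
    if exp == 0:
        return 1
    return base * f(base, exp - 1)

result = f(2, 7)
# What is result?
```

f(2, 7) = 2 * 2 * 2 * 2 * 2 * 2 * 2 = 128

Answer: 128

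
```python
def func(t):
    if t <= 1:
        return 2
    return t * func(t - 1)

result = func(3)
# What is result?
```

func(3) = 3 * 2 * 2 = 12

Answer: 12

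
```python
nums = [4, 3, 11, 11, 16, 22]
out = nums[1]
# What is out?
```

Trace:
`nums = [4, 3, 11, 11, 16, 22]` → nums = [4, 3, 11, 11, 16, 22]
`out = nums[1]` → out = 3
So out = 3

Answer: 3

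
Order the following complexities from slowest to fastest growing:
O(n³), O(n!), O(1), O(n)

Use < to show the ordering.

Ordered by growth rate: O(1) < O(n) < O(n³) < O(n!)

Answer: O(1) < O(n) < O(n³) < O(n!)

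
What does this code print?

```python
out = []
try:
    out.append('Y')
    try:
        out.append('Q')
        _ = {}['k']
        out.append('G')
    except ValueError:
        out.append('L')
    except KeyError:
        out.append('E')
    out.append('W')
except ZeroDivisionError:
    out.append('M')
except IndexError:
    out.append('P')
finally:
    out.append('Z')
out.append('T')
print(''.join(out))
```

Execution trace: 'Y' (try body) → 'Q' (inner try body) → 'E' (inner except KeyError) → 'W' (try body, no exception) → 'Z' (finally) → 'T' (after the try/except). Output: YQEWZT

Answer: YQEWZT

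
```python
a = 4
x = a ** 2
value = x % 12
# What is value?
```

Trace:
`a = 4` → a = 4
`x = a ** 2` → x = 16
`value = x % 12` → value = 4
So value = 4

Answer: 4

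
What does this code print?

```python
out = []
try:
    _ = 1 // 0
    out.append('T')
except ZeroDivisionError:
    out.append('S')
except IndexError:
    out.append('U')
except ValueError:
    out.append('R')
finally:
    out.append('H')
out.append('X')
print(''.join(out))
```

Execution trace: 'S' (except ZeroDivisionError) → 'H' (finally) → 'X' (after the try/except). Output: SHX

Answer: SHX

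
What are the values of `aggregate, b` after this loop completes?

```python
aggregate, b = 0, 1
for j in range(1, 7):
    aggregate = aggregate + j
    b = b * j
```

Sum and factorial of 1 to 6
`aggregate, b` takes the values: (0, 1) → (1, 1) → (3, 1) → (3, 2) → (6, 2) → (6, 6) → (10, 6) → (10, 24) → (15, 24) → (15, 120) → (21, 120) → (21, 720)

Answer: 21, 720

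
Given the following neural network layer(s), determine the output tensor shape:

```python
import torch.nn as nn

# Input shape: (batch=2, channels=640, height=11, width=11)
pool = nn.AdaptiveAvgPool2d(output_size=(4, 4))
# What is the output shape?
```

Input: (2, 640, 11, 11) -> Output: (2, 640, 4, 4)

Answer: (2, 640, 4, 4)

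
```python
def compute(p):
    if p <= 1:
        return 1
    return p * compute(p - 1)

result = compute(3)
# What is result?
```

compute(3) = 3 * 2 * 1 = 6

Answer: 6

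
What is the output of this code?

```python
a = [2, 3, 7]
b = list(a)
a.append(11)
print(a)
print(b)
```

Key concept: list() constructor creates copy.
Step by step:
`a = [2, 3, 7]` → a = [2, 3, 7]
`b = list(a)` → b = [2, 3, 7]
`a.append(11)` → a = [2, 3, 7, 11]
`print(a)` → prints [2, 3, 7, 11]
`print(b)` → prints [2, 3, 7]

Answer:
[2, 3, 7, 11]
[2, 3, 7]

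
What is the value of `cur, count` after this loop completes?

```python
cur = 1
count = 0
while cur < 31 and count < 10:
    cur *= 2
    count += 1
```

Double until >= 31 or 10 iterations
`cur, count` takes the values: (1, 0) → (2, 0) → (2, 1) → (4, 1) → (4, 2) → (8, 2) → (8, 3) → (16, 3) → (16, 4) → (32, 4) → (32, 5)

Answer: 32, 5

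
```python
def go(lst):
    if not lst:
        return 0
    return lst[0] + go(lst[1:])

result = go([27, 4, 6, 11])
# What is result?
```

27 + 4 + 6 + 11 + 0 = 48

Answer: 48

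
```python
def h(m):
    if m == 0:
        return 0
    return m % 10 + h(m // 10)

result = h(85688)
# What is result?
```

Sum of digits of 85688: 8 + 8 + 6 + 5 + 8 = 35

Answer: 35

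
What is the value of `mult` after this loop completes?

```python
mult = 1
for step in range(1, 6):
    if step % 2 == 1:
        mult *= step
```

Product of odd numbers 1 to 5
`mult` takes the values: 1 → 3 → 15

Answer: 15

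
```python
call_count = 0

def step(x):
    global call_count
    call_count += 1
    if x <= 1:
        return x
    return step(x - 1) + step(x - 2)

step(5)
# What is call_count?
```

Calls(x) = 1 + Calls(x-1) + Calls(x-2); Calls(0)=Calls(1)=1. For x=5 this gives 15.

Answer: 15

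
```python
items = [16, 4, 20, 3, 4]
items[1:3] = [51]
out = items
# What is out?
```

Trace:
`items = [16, 4, 20, 3, 4]` → items = [16, 4, 20, 3, 4]
`items[1:3] = [51]` → items = [16, 51, 3, 4]
`out = items` → out = [16, 51, 3, 4]
So out = [16, 51, 3, 4]

Answer: [16, 51, 3, 4]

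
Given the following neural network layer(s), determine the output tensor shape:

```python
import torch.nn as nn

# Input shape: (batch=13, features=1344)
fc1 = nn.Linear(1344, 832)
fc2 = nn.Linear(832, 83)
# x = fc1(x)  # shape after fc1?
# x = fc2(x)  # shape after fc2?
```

Input: (13, 1344) -> after fc1: (13, 832) -> Output: (13, 83)

Answer: (13, 83)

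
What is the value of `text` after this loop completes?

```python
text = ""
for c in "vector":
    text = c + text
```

Reverse 'vector'
`text` takes the values: "" → "v" → "ev" → "cev" → "tcev" → "otcev" → "rotcev"

Answer: "rotcev"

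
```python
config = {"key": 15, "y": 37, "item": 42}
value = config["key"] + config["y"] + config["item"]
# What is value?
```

Trace:
`config = {"key": 15, "y": 37, "item": 42}` → config = {'key': 15, 'y': 37, 'item': 42}
`value = config["key"] + config["y"] + config["item"]` → value = 94
So value = 94

Answer: 94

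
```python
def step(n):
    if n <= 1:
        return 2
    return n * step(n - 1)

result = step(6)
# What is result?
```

step(6) = 6 * 5 * 4 * 3 * 2 * 2 = 1440

Answer: 1440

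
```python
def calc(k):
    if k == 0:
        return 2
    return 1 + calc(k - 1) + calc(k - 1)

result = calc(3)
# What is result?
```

calc(k) = 1 + 2·calc(k-1), calc(0)=2. Closed form: (2+1)·2^3 - 1 = 23.

Answer: 23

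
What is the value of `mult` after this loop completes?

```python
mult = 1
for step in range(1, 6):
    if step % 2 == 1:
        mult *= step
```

Product of odd numbers 1 to 5
`mult` takes the values: 1 → 3 → 15

Answer: 15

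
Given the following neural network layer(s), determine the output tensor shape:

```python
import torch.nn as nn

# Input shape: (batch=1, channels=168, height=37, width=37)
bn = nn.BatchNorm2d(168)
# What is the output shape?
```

Input: (1, 168, 37, 37) -> Output: (1, 168, 37, 37)

Answer: (1, 168, 37, 37)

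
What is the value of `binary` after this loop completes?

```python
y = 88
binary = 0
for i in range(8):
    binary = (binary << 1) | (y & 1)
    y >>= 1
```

Reverse lowest 8 bits of 88
`binary` takes the values: 0 → 1 → 3 → 6 → 13 → 26

Answer: 26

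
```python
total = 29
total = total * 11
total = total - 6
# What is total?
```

Trace:
`total = 29` → total = 29
`total = total * 11` → total = 319
`total = total - 6` → total = 313
So total = 313

Answer: 313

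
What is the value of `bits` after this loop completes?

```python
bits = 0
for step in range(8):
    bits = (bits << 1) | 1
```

Build 8 consecutive 1-bits: 0b11111111
`bits` takes the values: 0 → 1 → 3 → 7 → 15 → 31 → 63 → 127 → 255

Answer: 255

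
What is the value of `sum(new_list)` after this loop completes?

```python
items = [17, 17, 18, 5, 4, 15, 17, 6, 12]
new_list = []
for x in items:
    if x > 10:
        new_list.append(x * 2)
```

Sum of doubled values > 10
`new_list` takes the values: [] → [34] → [34, 34] → [34, 34, 36] → [34, 34, 36, 30] → [34, 34, 36, 30, 34] → [34, 34, 36, 30, 34, 24]
So `sum(new_list)` = 192

Answer: 192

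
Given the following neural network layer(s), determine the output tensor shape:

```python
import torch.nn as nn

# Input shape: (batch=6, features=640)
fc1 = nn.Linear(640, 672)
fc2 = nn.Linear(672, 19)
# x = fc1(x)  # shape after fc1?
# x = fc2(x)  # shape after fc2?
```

Input: (6, 640) -> after fc1: (6, 672) -> Output: (6, 19)

Answer: (6, 19)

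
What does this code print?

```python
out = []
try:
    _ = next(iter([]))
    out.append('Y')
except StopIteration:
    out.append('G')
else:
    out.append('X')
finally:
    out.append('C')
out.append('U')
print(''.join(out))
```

Execution trace: 'G' (except StopIteration) → 'C' (finally) → 'U' (after the try/except). Output: GCU

Answer: GCU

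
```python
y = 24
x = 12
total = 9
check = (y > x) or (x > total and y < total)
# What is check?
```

Trace:
`y = 24` → y = 24
`x = 12` → x = 12
`total = 9` → total = 9
`check = (y > x) or (x > total and y < total)` → check = True
So check = True

Answer: True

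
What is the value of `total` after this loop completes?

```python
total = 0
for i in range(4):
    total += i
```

Sum of 0 to 3 = 6
`total` takes the values: 0 → 1 → 3 → 6

Answer: 6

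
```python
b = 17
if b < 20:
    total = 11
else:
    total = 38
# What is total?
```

Trace:
`b = 17` → b = 17
`if b < 20: ...` → b < 20 is True → total = 11
So total = 11

Answer: 11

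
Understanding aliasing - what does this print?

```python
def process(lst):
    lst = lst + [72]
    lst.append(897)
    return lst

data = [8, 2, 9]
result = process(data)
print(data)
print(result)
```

Key concept: rebinding parameter vs mutation.
Step by step:
`data = [8, 2, 9]` → data = [8, 2, 9]
`result = process(data)` → result = [8, 2, 9, 72, 897]
`print(data)` → prints [8, 2, 9]
`print(result)` → prints [8, 2, 9, 72, 897]

Answer:
[8, 2, 9]
[8, 2, 9, 72, 897]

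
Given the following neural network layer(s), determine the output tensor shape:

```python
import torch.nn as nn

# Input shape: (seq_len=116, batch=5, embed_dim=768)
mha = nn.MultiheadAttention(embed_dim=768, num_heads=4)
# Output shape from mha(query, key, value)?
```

Input: (116, 5, 768) -> Output: (116, 5, 768)

Answer: (116, 5, 768)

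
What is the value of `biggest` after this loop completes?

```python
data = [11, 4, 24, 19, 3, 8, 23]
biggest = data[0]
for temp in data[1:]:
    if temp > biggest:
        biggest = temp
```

Maximum of [11, 4, 24, 19, 3, 8, 23]
`biggest` takes the values: 11 → 24

Answer: 24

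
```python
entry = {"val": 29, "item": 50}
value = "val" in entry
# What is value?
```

Trace:
`entry = {"val": 29, "item": 50}` → entry = {'val': 29, 'item': 50}
`value = "val" in entry` → value = True
So value = True

Answer: True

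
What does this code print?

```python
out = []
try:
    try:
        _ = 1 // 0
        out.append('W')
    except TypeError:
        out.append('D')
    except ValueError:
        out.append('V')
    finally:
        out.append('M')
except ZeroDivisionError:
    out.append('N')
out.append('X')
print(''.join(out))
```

Execution trace: 'M' (finally) → 'N' (outer except ZeroDivisionError) → 'X' (after the try/except). Output: MNX

Answer: MNX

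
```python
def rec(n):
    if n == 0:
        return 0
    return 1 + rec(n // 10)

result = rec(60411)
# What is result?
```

Count of digits of 60411: 5

Answer: 5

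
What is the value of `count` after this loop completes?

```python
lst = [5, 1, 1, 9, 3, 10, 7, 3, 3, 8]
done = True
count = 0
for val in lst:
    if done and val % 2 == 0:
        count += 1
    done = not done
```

Count even values at even positions
`count` takes the values: 0

Answer: 0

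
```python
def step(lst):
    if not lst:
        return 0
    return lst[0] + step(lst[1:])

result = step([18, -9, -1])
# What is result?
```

18 + (-9) + (-1) + 0 = 8

Answer: 8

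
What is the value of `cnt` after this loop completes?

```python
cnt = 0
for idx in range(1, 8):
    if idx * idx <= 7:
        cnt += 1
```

Count numbers where idx² ≤ 7
`cnt` takes the values: 0 → 1 → 2

Answer: 2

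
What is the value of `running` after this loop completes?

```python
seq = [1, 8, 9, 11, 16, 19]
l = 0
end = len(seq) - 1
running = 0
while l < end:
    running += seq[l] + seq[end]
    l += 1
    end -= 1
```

Sum of pairs from ends
`running` takes the values: 0 → 20 → 44 → 64

Answer: 64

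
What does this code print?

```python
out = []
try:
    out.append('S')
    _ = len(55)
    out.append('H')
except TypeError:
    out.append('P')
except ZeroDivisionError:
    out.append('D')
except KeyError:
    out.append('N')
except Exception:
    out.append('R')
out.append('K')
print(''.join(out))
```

Execution trace: 'S' (try body) → 'P' (except TypeError) → 'K' (after the try/except). Output: SPK

Answer: SPK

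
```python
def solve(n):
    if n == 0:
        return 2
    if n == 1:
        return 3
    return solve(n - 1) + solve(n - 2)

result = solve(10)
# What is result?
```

Build up from base cases: solve(0)=2, solve(1)=3, solve(2)=5, solve(3)=8, solve(4)=13, solve(5)=21, solve(6)=34, ..., solve(10)=233

Answer: 233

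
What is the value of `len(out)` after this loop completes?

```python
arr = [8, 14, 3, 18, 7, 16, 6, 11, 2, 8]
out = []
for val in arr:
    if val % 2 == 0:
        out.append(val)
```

Count even numbers in [8, 14, 3, 18, 7, 16, 6, 11, 2, 8]
`out` takes the values: [] → [8] → [8, 14] → [8, 14, 18] → [8, 14, 18, 16] → [8, 14, 18, 16, 6] → [8, 14, 18, 16, 6, 2] → [8, 14, 18, 16, 6, 2, 8]
So `len(out)` = 7

Answer: 7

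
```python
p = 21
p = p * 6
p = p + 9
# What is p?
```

Trace:
`p = 21` → p = 21
`p = p * 6` → p = 126
`p = p + 9` → p = 135
So p = 135

Answer: 135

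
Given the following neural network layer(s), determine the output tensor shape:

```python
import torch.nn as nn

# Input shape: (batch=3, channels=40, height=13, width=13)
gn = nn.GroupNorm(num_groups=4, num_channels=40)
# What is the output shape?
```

Input: (3, 40, 13, 13) -> Output: (3, 40, 13, 13)

Answer: (3, 40, 13, 13)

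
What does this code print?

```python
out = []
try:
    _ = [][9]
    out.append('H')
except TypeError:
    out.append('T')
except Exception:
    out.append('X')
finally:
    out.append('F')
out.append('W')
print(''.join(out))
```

Execution trace: 'X' (except Exception) → 'F' (finally) → 'W' (after the try/except). Output: XFW

Answer: XFW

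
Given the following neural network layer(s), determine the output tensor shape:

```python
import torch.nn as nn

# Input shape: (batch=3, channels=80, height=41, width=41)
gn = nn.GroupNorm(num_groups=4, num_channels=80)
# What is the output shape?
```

Input: (3, 80, 41, 41) -> Output: (3, 80, 41, 41)

Answer: (3, 80, 41, 41)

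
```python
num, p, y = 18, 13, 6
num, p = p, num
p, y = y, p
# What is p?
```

Trace:
`num, p, y = 18, 13, 6` → num = 18; p = 13; y = 6
`num, p = p, num` → num = 13; p = 18
`p, y = y, p` → p = 6; y = 18
So p = 6

Answer: 6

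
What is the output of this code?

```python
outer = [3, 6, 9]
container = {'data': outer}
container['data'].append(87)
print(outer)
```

Key concept: dict holds reference to list.
Step by step:
`outer = [3, 6, 9]` → outer = [3, 6, 9]
`container = {'data': outer}` → container = {'data': [3, 6, 9]}
`container['data'].append(87)` → outer = [3, 6, 9, 87]; container = {'data': [3, 6, 9, 87]}
`print(outer)` → prints [3, 6, 9, 87]

Answer: [3, 6, 9, 87]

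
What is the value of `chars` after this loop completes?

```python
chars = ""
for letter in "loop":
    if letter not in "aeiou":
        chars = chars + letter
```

Remove vowels from 'loop'
`chars` takes the values: "" → "l" → "lp"

Answer: "lp"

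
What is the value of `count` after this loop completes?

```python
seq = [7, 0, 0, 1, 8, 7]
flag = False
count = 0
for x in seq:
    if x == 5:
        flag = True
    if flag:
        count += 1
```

Count elements after first 5 in [7, 0, 0, 1, 8, 7]
`count` takes the values: 0

Answer: 0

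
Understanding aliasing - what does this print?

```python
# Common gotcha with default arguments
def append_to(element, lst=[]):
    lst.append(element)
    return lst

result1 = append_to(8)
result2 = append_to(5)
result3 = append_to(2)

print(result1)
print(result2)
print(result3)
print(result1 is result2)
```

Key concept: mutable default argument gotcha.
Step by step:
`result1 = append_to(8)` → result1 = [8]
`result2 = append_to(5)` → result1 = [8, 5] (same object as result2); result2 = [8, 5] (same object as result1)
`result3 = append_to(2)` → result1 = [8, 5, 2] (same object as result2, result3); result2 = [8, 5, 2] (same object as result1, result3); result3 = [8, 5, 2] (same object as result1, result2)
`print(result1)` → prints [8, 5, 2]
`print(result2)` → prints [8, 5, 2]
`print(result3)` → prints [8, 5, 2]
`print(result1 is result2)` → prints True

Answer:
[8, 5, 2]
[8, 5, 2]
[8, 5, 2]
True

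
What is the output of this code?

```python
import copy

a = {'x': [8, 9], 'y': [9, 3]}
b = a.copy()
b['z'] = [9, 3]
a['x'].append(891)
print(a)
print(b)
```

Key concept: shallow copy of dict with mutable values.
Step by step:
`a = {'x': [8, 9], 'y': [9, 3]}` → a = {'x': [8, 9], 'y': [9, 3]}
`b = a.copy()` → b = {'x': [8, 9], 'y': [9, 3]}
`b['z'] = [9, 3]` → b = {'x': [8, 9], 'y': [9, 3], 'z': [9, 3]}
`a['x'].append(891)` → a = {'x': [8, 9, 891], 'y': [9, 3]}; b = {'x': [8, 9, 891], 'y': [9, 3], 'z': [9, 3]}
`print(a)` → prints {'x': [8, 9, 891], 'y': [9, 3]}
`print(b)` → prints {'x': [8, 9, 891], 'y': [9, 3], 'z': [9, 3]}

Answer:
{'x': [8, 9, 891], 'y': [9, 3]}
{'x': [8, 9, 891], 'y': [9, 3], 'z': [9, 3]}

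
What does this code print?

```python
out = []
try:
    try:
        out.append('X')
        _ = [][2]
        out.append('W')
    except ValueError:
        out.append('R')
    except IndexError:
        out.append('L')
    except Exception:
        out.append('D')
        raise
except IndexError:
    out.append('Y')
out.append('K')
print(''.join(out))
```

Execution trace: 'X' (inner try body) → 'L' (inner except IndexError) → 'K' (after the try/except). Output: XLK

Answer: XLK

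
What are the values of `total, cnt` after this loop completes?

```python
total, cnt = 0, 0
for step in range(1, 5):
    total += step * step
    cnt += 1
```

Sum of squares and count
`total, cnt` takes the values: (0, 0) → (1, 0) → (1, 1) → (5, 1) → (5, 2) → (14, 2) → (14, 3) → (30, 3) → (30, 4)

Answer: 30, 4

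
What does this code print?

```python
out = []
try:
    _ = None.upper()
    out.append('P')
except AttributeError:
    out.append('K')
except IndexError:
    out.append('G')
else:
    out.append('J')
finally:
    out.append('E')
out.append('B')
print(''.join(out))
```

Execution trace: 'K' (except AttributeError) → 'E' (finally) → 'B' (after the try/except). Output: KEB

Answer: KEB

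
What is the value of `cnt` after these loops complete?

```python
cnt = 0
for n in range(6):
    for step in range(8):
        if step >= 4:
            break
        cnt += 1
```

Inner breaks at 4, outer runs 6 times
`cnt` takes the values: 0 → 1 → 2 → 3 → 4 → 5 → 6 → 7 → 8 → 9 → 10 → 11 → 12 → 13 → 14 → 15 → 16 → 17 → 18 → 19 → 20 → 21 → 22 → 23 → 24

Answer: 24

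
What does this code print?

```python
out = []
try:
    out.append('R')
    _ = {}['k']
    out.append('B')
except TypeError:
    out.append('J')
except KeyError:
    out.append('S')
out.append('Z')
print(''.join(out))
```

Execution trace: 'R' (try body) → 'S' (except KeyError) → 'Z' (after the try/except). Output: RSZ

Answer: RSZ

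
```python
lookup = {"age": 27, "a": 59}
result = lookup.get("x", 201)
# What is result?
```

Trace:
`lookup = {"age": 27, "a": 59}` → lookup = {'age': 27, 'a': 59}
`result = lookup.get("x", 201)` → result = 201
So result = 201

Answer: 201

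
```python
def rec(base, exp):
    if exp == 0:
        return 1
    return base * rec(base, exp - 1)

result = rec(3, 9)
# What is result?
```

rec(3, 9) = 3 * 3 * 3 * 3 * 3 * 3 * 3 * 3 * 3 = 19683

Answer: 19683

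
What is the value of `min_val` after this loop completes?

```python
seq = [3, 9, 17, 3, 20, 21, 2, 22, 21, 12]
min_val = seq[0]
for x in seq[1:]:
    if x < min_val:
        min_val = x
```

Minimum of [3, 9, 17, 3, 20, 21, 2, 22, 21, 12]
`min_val` takes the values: 3 → 2

Answer: 2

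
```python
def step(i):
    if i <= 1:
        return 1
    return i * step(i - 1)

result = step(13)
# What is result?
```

step(13) = 13 * 12 * 11 * 10 * 9 * 8 * 7 * 6 * 5 * 4 * 3 * 2 * 1 = 6227020800

Answer: 6227020800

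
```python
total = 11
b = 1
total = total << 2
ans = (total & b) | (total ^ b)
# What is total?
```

Trace:
`total = 11` → total = 11
`b = 1` → b = 1
`total = total << 2` → total = 44
`ans = (total & b) | (total ^ b)` → ans = 45
So total = 44

Answer: 44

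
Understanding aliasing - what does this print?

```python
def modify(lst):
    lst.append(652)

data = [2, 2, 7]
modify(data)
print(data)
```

Key concept: function modifies passed list.
Step by step:
`data = [2, 2, 7]` → data = [2, 2, 7]
`modify(data)` → data = [2, 2, 7, 652]
`print(data)` → prints [2, 2, 7, 652]

Answer: [2, 2, 7, 652]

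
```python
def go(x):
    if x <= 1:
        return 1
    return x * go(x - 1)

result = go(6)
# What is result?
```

go(6) = 6 * 5 * 4 * 3 * 2 * 1 = 720

Answer: 720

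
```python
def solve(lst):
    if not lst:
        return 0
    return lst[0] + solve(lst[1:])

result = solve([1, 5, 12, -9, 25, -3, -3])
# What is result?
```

1 + 5 + 12 + (-9) + 25 + (-3) + (-3) + 0 = 28

Answer: 28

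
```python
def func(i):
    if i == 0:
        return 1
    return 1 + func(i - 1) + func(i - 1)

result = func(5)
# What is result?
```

func(i) = 1 + 2·func(i-1), func(0)=1. Closed form: (1+1)·2^5 - 1 = 63.

Answer: 63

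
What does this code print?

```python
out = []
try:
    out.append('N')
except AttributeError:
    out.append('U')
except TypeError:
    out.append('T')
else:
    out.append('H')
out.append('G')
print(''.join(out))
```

Execution trace: 'N' (try body, no exception) → 'H' (else) → 'G' (after the try/except). Output: NHG

Answer: NHG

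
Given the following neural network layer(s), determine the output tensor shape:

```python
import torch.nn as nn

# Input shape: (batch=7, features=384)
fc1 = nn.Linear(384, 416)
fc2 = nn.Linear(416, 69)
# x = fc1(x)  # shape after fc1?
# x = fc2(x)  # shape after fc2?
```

Input: (7, 384) -> after fc1: (7, 416) -> Output: (7, 69)

Answer: (7, 69)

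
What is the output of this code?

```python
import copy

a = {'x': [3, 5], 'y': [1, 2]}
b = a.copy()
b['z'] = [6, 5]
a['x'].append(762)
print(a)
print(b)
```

Key concept: shallow copy of dict with mutable values.
Step by step:
`a = {'x': [3, 5], 'y': [1, 2]}` → a = {'x': [3, 5], 'y': [1, 2]}
`b = a.copy()` → b = {'x': [3, 5], 'y': [1, 2]}
`b['z'] = [6, 5]` → b = {'x': [3, 5], 'y': [1, 2], 'z': [6, 5]}
`a['x'].append(762)` → a = {'x': [3, 5, 762], 'y': [1, 2]}; b = {'x': [3, 5, 762], 'y': [1, 2], 'z': [6, 5]}
`print(a)` → prints {'x': [3, 5, 762], 'y': [1, 2]}
`print(b)` → prints {'x': [3, 5, 762], 'y': [1, 2], 'z': [6, 5]}

Answer:
{'x': [3, 5, 762], 'y': [1, 2]}
{'x': [3, 5, 762], 'y': [1, 2], 'z': [6, 5]}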